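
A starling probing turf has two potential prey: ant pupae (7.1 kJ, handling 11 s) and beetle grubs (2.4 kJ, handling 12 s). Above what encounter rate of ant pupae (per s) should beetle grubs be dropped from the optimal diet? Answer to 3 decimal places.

0.041 per s

At the threshold, the rate on ant pupae alone equals the profitability of beetle grubs: λ·7.1/(1 + λ·11) = 2.4/12 = 0.2.
Rearranging, λ(7.1 − 0.2×11) = 0.2, so λ = 0.2/4.9 = 0.04082 per s.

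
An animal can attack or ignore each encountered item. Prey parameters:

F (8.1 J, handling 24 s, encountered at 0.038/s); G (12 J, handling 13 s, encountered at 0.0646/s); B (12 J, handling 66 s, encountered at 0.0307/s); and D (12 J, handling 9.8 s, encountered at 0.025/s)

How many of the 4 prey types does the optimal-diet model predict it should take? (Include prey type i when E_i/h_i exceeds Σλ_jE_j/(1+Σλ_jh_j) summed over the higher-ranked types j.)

2

Profitabilities (E/h, J/s): D 1.22, G 0.923, F 0.337, B 0.182. Add prey in this order while the next type's profitability exceeds the intake rate on those already taken.
Rate on top 1: 0.241. G: 0.923 > 0.241 → include.
Rate on top 2: 0.5157. F: 0.337 < 0.5157 → exclude; stop.
Optimal diet: D, G — 2 of 4 types.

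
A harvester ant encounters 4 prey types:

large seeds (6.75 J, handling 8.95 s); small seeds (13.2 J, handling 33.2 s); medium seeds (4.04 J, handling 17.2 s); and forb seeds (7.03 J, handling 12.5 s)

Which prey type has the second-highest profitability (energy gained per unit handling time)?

Profitability E/h (J/s): large seeds = 6.75/8.95 = 0.754, small seeds = 13.2/33.2 = 0.398, medium seeds = 4.04/17.2 = 0.235, forb seeds = 7.03/12.5 = 0.562.
Ranked: large seeds > forb seeds > small seeds > medium seeds.

forb seeds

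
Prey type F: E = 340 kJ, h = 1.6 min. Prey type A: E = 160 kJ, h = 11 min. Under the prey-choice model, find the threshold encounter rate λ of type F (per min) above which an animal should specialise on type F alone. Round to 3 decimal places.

The zero-one rule: include type A iff E₂/h₂ > λE₁/(1+λh₁). Equality gives the switch point.
λE₁h₂ = E₂ + λE₂h₁ ⇒ λ = E₂/(E₁h₂ − E₂h₁) = 160/(3740 − 256) = 0.04592 per min.

0.046 per min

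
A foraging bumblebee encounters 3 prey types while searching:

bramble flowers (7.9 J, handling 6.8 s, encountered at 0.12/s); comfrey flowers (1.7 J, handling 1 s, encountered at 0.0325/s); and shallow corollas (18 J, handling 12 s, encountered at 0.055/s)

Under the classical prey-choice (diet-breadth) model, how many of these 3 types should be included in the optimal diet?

3

Rank by E/h (J/s): comfrey flowers 1.7, shallow corollas 1.5, bramble flowers 1.16. Include each in turn until the next type's E/h falls below the running intake rate.
Rate on top 1: 0.05351. shallow corollas: 1.5 > 0.05351 → include.
Rate on top 2: 0.6176. bramble flowers: 1.16 > 0.6176 → include.
Optimal diet: comfrey flowers, shallow corollas, bramble flowers — 3 of 3 types.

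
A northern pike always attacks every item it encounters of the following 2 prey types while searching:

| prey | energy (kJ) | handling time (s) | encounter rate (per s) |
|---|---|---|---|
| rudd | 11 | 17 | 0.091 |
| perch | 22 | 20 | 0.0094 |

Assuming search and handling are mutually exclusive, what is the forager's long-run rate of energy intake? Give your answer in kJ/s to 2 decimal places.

0.44 kJ/s

Energy encountered per unit search time: 0.091×11 + 0.0094×22 = 1.208 kJ/s.
Handling time per unit search time: 0.091×17 + 0.0094×20 = 1.735.
Rate = 1.208/(1 + 1.735) = 0.4416 kJ/s.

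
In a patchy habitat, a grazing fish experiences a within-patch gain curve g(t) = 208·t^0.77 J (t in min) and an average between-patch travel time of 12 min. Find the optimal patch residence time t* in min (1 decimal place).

By the marginal value theorem, leave when the instantaneous gain rate g'(t) equals the habitat-wide average g(t)/(T + t).
g'(t) = 0.77·208·t^-0.23. Setting 0.77·208·t^-0.23 = 208·t^0.77/(12+t) gives 0.77(12+t) = t, so 0.23·t = 0.77×12.
t* = 0.77×12/0.23 = 40.17 min.

40.2 min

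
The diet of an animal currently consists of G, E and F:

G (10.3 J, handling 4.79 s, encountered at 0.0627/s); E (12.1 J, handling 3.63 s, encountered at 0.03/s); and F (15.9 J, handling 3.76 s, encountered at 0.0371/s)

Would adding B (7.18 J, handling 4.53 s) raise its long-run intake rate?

Current rate: (0.0627×10.3 + 0.03×12.1 + 0.0371×15.9)/(1 + 0.0627×4.79 + 0.03×3.63 + 0.0371×3.76) = 1.032 J/s.
Profitability of B: 7.18/4.53 = 1.585 J/s.
Since 1.585 > R, including B increases the long-run rate.

Yes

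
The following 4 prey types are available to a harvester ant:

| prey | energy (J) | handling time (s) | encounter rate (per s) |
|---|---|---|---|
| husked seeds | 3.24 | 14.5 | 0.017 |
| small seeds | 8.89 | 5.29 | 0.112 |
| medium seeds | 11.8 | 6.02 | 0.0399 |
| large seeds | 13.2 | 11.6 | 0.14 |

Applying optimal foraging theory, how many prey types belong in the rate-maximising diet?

Profitabilities (E/h, J/s): medium seeds 1.96, small seeds 1.68, large seeds 1.14, husked seeds 0.223. Add prey in this order while the next type's profitability exceeds the intake rate on those already taken.
Rate on top 1: 0.3796. small seeds: 1.68 > 0.3796 → include.
Rate on top 2: 0.8002. large seeds: 1.14 > 0.8002 → include.
Rate on top 3: 0.9589. husked seeds: 0.223 < 0.9589 → exclude; stop.
Optimal diet: medium seeds, small seeds, large seeds — 3 of 4 types.

3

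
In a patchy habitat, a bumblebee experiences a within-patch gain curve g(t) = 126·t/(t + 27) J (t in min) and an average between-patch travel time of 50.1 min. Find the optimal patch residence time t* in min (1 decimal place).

By the marginal value theorem, leave when the instantaneous gain rate g'(t) equals the habitat-wide average g(t)/(T + t).
g'(t) = 126·27/(t + 27)². Setting 126·27/(t+27)² = 126t/[(t+27)(50.1+t)] gives 27(50.1+t) = t(t+27), so t² = 27×50.1 = 1353.
t* = √1353 = 36.78 min.

36.8 min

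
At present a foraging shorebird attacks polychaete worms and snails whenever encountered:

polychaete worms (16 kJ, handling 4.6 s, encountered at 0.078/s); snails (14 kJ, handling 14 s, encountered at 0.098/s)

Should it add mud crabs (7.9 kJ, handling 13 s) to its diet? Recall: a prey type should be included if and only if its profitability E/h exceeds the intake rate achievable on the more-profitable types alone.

Intake rate on the current diet: R = (0.078×16 + 0.098×14) / (1 + 0.078×4.6 + 0.098×14) = 2.62/2.731 = 0.9594 kJ/s.
Profitability of mud crabs: 7.9/13 = 0.6077 kJ/s.
0.6077 < 0.9594, so adding mud crabs would lower the average — exclude it.

No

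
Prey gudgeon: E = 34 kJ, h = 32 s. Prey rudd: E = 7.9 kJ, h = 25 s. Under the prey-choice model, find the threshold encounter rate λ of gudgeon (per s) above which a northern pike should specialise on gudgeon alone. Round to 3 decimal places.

The zero-one rule: include rudd iff E₂/h₂ > λE₁/(1+λh₁). Equality gives the switch point.
λE₁h₂ = E₂ + λE₂h₁ ⇒ λ = E₂/(E₁h₂ − E₂h₁) = 7.9/(850 − 252.8) = 0.01323 per s.

0.013 per s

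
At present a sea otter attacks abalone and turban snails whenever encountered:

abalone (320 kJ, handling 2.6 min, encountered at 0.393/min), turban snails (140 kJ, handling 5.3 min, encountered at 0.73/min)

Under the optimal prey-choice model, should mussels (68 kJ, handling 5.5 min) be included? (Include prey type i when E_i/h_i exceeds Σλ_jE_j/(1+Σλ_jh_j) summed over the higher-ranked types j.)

Intake rate on the current diet: R = (0.393×320 + 0.73×140) / (1 + 0.393×2.6 + 0.73×5.3) = 228/5.891 = 38.7 kJ/min.
mussels: E/h = 68/5.5 = 12.36 kJ/min.
12.36 < 38.7, so adding mussels would lower the average — exclude it.

No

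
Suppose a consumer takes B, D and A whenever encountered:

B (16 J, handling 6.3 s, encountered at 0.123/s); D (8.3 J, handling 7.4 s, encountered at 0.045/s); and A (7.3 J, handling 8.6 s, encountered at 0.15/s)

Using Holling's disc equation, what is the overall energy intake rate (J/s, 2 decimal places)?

1.01 J/s

R = (0.123×16 + 0.045×8.3 + 0.15×7.3) / (1 + 0.123×6.3 + 0.045×7.4 + 0.15×8.6) = 3.437/3.398 = 1.011 J/s.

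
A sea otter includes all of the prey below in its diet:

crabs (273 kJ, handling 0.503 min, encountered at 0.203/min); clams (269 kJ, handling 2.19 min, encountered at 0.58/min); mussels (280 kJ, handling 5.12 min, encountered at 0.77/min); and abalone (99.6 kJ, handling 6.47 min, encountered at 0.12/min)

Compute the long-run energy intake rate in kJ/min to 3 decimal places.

61.907 kJ/min

R = Σλ_iE_i / (1 + Σλ_ih_i)
Numerator: 0.203×273 + 0.58×269 + 0.77×280 + 0.12×99.6 = 439
Denominator: 1 + 0.203×0.503 + 0.58×2.19 + 0.77×5.12 + 0.12×6.47 = 7.091
R = 439/7.091 = 61.91 kJ/min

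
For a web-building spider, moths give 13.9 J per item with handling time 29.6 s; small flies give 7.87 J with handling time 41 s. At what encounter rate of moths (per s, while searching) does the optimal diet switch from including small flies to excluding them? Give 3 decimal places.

0.023 per s

Drop small flies once their profitability E₂/h₂ falls below the rate achievable on moths alone: E₂/h₂ = λE₁/(1 + λh₁).
Solve for λ: λE₁h₂ = E₂(1 + λh₁) → λ(E₁h₂ − E₂h₁) = E₂ → λ = E₂/(E₁h₂ − E₂h₁).
λ = 7.87/(13.9×41 − 7.87×29.6) = 7.87/336.9 = 0.02336 per s.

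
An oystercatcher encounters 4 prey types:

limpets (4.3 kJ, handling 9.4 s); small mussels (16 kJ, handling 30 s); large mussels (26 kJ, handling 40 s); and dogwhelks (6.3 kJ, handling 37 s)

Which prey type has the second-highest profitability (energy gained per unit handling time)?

small mussels

In descending order of E/h:
large mussels: 26/40 = 0.65 kJ/s
small mussels: 16/30 = 0.533 kJ/s
limpets: 4.3/9.4 = 0.457 kJ/s
dogwhelks: 6.3/37 = 0.17 kJ/s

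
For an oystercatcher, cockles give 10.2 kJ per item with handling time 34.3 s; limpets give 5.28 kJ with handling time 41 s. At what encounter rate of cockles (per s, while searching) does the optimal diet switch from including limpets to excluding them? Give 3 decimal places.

0.022 per s

At the threshold, the rate on cockles alone equals the profitability of limpets: λ·10.2/(1 + λ·34.3) = 5.28/41 = 0.1288.
Rearranging, λ(10.2 − 0.1288×34.3) = 0.1288, so λ = 0.1288/5.783 = 0.02227 per s.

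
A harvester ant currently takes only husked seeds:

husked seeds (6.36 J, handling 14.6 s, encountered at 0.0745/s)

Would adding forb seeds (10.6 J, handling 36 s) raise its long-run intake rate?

Yes

On husked seeds alone, R = ΣλE/(1+Σλh) = 0.4738/2.088 = 0.227 J/s.
Profitability of forb seeds: 10.6/36 = 0.2944 J/s.
Since 0.2944 > R, including forb seeds increases the long-run rate.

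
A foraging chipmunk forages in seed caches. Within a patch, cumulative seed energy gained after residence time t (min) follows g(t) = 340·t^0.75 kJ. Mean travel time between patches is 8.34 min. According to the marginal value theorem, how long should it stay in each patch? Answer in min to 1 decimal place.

25.0 min

By the marginal value theorem, leave when the instantaneous gain rate g'(t) equals the habitat-wide average g(t)/(T + t).
g'(t) = 0.75·340·t^-0.25. Setting 0.75·340·t^-0.25 = 340·t^0.75/(8.34+t) gives 0.75(8.34+t) = t, so 0.25·t = 0.75×8.34.
t* = 0.75×8.34/0.25 = 25.02 min.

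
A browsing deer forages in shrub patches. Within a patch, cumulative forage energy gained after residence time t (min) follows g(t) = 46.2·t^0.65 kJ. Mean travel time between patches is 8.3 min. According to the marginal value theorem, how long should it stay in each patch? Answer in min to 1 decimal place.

Optimal t* satisfies g'(t*) = g(t*)/(T + t*).
g'(t) = 0.65·46.2·t^-0.35. Setting 0.65·46.2·t^-0.35 = 46.2·t^0.65/(8.3+t) gives 0.65(8.3+t) = t, so 0.35·t = 0.65×8.3.
t* = 0.65×8.3/0.35 = 15.41 min.

15.4 min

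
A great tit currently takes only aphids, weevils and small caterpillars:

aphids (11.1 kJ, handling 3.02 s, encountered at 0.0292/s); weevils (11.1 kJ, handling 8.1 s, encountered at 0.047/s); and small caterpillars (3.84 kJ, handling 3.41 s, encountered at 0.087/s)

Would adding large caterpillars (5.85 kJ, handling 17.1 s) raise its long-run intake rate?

No

Intake rate on the current diet: R = (0.0292×11.1 + 0.047×11.1 + 0.087×3.84) / (1 + 0.0292×3.02 + 0.047×8.1 + 0.087×3.41) = 1.18/1.766 = 0.6683 kJ/s.
Profitability of large caterpillars: 5.85/17.1 = 0.3421 kJ/s.
Since 0.3421 < R, time spent handling large caterpillars is better spent searching.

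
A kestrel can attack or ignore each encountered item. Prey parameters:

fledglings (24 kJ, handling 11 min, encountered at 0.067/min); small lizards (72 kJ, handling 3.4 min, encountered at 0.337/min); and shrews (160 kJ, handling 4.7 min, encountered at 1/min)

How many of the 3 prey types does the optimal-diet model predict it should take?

1

Profitabilities (E/h, kJ/min): shrews 34, small lizards 21.2, fledglings 2.18. Add prey in this order while the next type's profitability exceeds the intake rate on those already taken.
Rate on top 1: 28.07. small lizards: 21.2 < 28.07 → exclude; stop.
Optimal diet: shrews — 1 of 3 types.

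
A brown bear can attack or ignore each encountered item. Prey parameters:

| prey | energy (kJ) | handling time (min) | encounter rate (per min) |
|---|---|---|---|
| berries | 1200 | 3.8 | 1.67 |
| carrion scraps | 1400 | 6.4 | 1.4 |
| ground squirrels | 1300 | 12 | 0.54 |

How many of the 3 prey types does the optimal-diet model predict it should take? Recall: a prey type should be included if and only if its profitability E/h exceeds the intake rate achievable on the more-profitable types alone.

E/h in descending order: berries 316, carrion scraps 219, ground squirrels 108 kJ/min. The optimal diet is the largest prefix of this list for which every included type satisfies E_i/h_i > R on the types above it.
Rate on top 1: 272.8. carrion scraps: 219 < 272.8 → exclude; stop.
Optimal diet: berries — 1 of 3 types.

1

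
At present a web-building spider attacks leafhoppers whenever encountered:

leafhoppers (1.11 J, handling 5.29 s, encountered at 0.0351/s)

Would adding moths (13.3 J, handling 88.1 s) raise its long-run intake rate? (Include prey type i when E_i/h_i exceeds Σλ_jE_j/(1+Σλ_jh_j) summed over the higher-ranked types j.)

Intake rate on the current diet: R = (0.0351×1.11) / (1 + 0.0351×5.29) = 0.03896/1.186 = 0.03286 J/s.
moths: E/h = 13.3/88.1 = 0.151 J/s.
Since 0.151 > R, including moths increases the long-run rate.

Yes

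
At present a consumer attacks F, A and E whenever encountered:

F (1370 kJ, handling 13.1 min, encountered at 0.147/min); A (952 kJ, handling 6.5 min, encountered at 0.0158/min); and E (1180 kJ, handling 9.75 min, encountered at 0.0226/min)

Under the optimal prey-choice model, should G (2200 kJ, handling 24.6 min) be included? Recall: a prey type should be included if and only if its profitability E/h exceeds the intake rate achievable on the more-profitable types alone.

Yes

Current rate: (0.147×1370 + 0.0158×952 + 0.0226×1180)/(1 + 0.147×13.1 + 0.0158×6.5 + 0.0226×9.75) = 74.83 kJ/min.
G: E/h = 2200/24.6 = 89.43 kJ/min.
89.43 > 74.83, so adding G raises the average — include it.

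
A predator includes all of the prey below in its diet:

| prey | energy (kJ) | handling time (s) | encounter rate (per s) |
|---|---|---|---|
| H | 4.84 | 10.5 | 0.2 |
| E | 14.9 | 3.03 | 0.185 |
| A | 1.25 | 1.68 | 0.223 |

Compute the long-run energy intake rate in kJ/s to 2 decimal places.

0.99 kJ/s

R = Σλ_iE_i / (1 + Σλ_ih_i)
Numerator: 0.2×4.84 + 0.185×14.9 + 0.223×1.25 = 4.003
Denominator: 1 + 0.2×10.5 + 0.185×3.03 + 0.223×1.68 = 4.035
R = 4.003/4.035 = 0.9921 kJ/s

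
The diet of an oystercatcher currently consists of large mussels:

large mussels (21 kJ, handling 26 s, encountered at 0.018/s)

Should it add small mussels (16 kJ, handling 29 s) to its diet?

Yes

Current rate: (0.018×21)/(1 + 0.018×26) = 0.2575 kJ/s.
small mussels: E/h = 16/29 = 0.5517 kJ/s.
Since 0.5517 > R, including small mussels increases the long-run rate.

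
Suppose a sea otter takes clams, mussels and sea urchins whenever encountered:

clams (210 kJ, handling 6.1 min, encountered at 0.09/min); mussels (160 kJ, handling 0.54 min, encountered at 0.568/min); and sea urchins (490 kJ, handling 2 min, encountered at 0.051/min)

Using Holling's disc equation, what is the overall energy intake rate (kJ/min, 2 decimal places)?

R = Σλ_iE_i / (1 + Σλ_ih_i)
Numerator: 0.09×210 + 0.568×160 + 0.051×490 = 134.8
Denominator: 1 + 0.09×6.1 + 0.568×0.54 + 0.051×2 = 1.958
R = 134.8/1.958 = 68.84 kJ/min

68.84 kJ/min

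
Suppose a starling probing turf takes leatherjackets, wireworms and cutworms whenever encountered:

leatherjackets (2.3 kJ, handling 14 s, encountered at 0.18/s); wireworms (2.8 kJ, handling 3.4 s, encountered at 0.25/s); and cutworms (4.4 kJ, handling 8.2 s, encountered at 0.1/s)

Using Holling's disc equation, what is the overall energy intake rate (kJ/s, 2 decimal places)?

R = (0.18×2.3 + 0.25×2.8 + 0.1×4.4) / (1 + 0.18×14 + 0.25×3.4 + 0.1×8.2) = 1.554/5.19 = 0.2994 kJ/s.

0.30 kJ/s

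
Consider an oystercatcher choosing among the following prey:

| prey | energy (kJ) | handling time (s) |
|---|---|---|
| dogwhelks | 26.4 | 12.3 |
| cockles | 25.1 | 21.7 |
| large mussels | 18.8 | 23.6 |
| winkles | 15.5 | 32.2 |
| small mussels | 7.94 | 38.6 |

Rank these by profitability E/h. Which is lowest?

small mussels

Profitability E/h (kJ/s): dogwhelks = 26.4/12.3 = 2.15, cockles = 25.1/21.7 = 1.16, large mussels = 18.8/23.6 = 0.797, winkles = 15.5/32.2 = 0.481, small mussels = 7.94/38.6 = 0.206.
Ranked: dogwhelks > cockles > large mussels > winkles > small mussels.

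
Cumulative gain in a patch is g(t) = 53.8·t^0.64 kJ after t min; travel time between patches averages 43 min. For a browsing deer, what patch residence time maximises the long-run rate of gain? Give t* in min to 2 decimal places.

Maximise g(t)/(T+t): set derivative to zero → g'(t)(T+t) = g(t).
g'(t) = 0.64·53.8·t^-0.36. Setting 0.64·53.8·t^-0.36 = 53.8·t^0.64/(43+t) gives 0.64(43+t) = t, so 0.36·t = 0.64×43.
t* = 0.64×43/0.36 = 76.44 min.

76.44 min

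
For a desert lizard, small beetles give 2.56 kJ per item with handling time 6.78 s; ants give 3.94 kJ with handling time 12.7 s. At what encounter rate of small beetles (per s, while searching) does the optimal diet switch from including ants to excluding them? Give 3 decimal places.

The zero-one rule: include ants iff E₂/h₂ > λE₁/(1+λh₁). Equality gives the switch point.
λE₁h₂ = E₂ + λE₂h₁ ⇒ λ = E₂/(E₁h₂ − E₂h₁) = 3.94/(32.51 − 26.71) = 0.6795 per s.

0.679 per s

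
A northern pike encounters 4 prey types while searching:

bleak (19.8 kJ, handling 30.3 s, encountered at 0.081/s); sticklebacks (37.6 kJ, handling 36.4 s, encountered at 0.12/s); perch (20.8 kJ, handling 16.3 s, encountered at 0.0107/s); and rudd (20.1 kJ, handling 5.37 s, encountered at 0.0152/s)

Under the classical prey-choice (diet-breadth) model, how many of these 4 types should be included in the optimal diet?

3

E/h in descending order: rudd 3.74, perch 1.28, sticklebacks 1.03, bleak 0.653 kJ/s. The optimal diet is the largest prefix of this list for which every included type satisfies E_i/h_i > R on the types above it.
Rate on top 1: 0.2825. perch: 1.28 > 0.2825 → include.
Rate on top 2: 0.4204. sticklebacks: 1.03 > 0.4204 → include.
Rate on top 3: 0.8962. bleak: 0.653 < 0.8962 → exclude; stop.
Optimal diet: rudd, perch, sticklebacks — 3 of 4 types.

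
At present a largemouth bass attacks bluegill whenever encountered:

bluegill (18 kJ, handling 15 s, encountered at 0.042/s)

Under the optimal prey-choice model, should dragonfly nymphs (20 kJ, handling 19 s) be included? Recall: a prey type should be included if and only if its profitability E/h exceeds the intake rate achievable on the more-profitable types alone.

Intake rate on the current diet: R = (0.042×18) / (1 + 0.042×15) = 0.756/1.63 = 0.4638 kJ/s.
Profitability of dragonfly nymphs: 20/19 = 1.053 kJ/s.
1.053 > 0.4638, so adding dragonfly nymphs raises the average — include it.

Yes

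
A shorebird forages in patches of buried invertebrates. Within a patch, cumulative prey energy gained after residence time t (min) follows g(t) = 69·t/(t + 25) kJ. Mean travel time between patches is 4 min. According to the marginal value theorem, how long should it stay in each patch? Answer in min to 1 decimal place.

By the marginal value theorem, leave when the instantaneous gain rate g'(t) equals the habitat-wide average g(t)/(T + t).
g'(t) = 69·25/(t + 25)². Setting 69·25/(t+25)² = 69t/[(t+25)(4+t)] gives 25(4+t) = t(t+25), so t² = 25×4 = 100.
t* = √100 = 10 min.

10.0 min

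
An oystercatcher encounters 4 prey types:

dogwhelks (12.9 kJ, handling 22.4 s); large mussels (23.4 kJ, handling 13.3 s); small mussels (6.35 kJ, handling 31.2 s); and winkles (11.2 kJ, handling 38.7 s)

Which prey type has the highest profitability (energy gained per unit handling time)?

In descending order of E/h:
large mussels: 23.4/13.3 = 1.76 kJ/s
dogwhelks: 12.9/22.4 = 0.576 kJ/s
winkles: 11.2/38.7 = 0.289 kJ/s
small mussels: 6.35/31.2 = 0.204 kJ/s

large mussels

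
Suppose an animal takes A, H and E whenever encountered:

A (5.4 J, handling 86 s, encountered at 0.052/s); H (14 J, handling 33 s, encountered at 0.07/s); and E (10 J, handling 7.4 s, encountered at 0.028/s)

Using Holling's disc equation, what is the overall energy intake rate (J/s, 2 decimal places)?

R = (0.052×5.4 + 0.07×14 + 0.028×10) / (1 + 0.052×86 + 0.07×33 + 0.028×7.4) = 1.541/7.989 = 0.1929 J/s.

0.19 J/s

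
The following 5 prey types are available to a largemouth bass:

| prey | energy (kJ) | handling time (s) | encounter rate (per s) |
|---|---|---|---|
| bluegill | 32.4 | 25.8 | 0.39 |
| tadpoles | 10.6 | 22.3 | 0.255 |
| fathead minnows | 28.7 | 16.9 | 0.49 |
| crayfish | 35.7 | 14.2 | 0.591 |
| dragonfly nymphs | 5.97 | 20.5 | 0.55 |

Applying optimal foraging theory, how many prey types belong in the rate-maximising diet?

1

E/h in descending order: crayfish 2.51, fathead minnows 1.7, bluegill 1.26, tadpoles 0.475, dragonfly nymphs 0.291 kJ/s. The optimal diet is the largest prefix of this list for which every included type satisfies E_i/h_i > R on the types above it.
Rate on top 1: 2.246. fathead minnows: 1.7 < 2.246 → exclude; stop.
Optimal diet: crayfish — 1 of 5 types.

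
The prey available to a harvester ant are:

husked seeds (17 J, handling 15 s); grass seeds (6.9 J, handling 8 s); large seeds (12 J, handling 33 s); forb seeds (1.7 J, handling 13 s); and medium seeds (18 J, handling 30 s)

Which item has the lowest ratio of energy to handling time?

In descending order of E/h:
husked seeds: 17/15 = 1.13 J/s
grass seeds: 6.9/8 = 0.863 J/s
medium seeds: 18/30 = 0.6 J/s
large seeds: 12/33 = 0.364 J/s
forb seeds: 1.7/13 = 0.131 J/s

forb seeds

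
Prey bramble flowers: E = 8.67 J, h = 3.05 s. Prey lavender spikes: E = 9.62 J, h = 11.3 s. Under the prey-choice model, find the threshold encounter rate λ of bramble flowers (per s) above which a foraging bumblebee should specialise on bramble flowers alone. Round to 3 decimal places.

0.140 per s

At the threshold, the rate on bramble flowers alone equals the profitability of lavender spikes: λ·8.67/(1 + λ·3.05) = 9.62/11.3 = 0.8513.
Rearranging, λ(8.67 − 0.8513×3.05) = 0.8513, so λ = 0.8513/6.073 = 0.1402 per s.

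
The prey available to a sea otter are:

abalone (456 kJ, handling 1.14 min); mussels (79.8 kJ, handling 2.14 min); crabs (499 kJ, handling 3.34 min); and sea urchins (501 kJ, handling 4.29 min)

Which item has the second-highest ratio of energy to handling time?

In descending order of E/h:
abalone: 456/1.14 = 400 kJ/min
crabs: 499/3.34 = 149 kJ/min
sea urchins: 501/4.29 = 117 kJ/min
mussels: 79.8/2.14 = 37.3 kJ/min

crabs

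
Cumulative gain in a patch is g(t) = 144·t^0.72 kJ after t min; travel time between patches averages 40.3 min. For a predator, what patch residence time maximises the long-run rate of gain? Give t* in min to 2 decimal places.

103.63 min

By the marginal value theorem, leave when the instantaneous gain rate g'(t) equals the habitat-wide average g(t)/(T + t).
g'(t) = 0.72·144·t^-0.28. Setting 0.72·144·t^-0.28 = 144·t^0.72/(40.3+t) gives 0.72(40.3+t) = t, so 0.28·t = 0.72×40.3.
t* = 0.72×40.3/0.28 = 103.6 min.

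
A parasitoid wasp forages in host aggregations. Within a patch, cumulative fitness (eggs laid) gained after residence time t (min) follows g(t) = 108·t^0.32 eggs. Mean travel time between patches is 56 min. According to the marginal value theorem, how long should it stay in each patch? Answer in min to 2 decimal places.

Optimal t* satisfies g'(t*) = g(t*)/(T + t*).
g'(t) = 0.32·108·t^-0.68. Setting 0.32·108·t^-0.68 = 108·t^0.32/(56+t) gives 0.32(56+t) = t, so 0.68·t = 0.32×56.
t* = 0.32×56/0.68 = 26.35 min.

26.35 min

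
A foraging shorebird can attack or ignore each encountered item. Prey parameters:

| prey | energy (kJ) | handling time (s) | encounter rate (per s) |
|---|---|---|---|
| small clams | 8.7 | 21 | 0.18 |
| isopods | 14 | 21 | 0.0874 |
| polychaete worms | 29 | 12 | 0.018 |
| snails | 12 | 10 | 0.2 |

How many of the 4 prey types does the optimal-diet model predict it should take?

Rank by E/h (kJ/s): polychaete worms 2.42, snails 1.2, isopods 0.667, small clams 0.414. Include each in turn until the next type's E/h falls below the running intake rate.
Rate on top 1: 0.4293. snails: 1.2 > 0.4293 → include.
Rate on top 2: 0.9086. isopods: 0.667 < 0.9086 → exclude; stop.
Optimal diet: polychaete worms, snails — 2 of 4 types.

2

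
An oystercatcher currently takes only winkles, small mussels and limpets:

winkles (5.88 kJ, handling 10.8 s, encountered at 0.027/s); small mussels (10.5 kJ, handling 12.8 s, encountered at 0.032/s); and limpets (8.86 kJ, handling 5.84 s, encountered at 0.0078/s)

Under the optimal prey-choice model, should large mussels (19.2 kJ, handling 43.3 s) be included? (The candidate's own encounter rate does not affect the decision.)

Yes

On winkles, small mussels and limpets alone, R = ΣλE/(1+Σλh) = 0.5639/1.747 = 0.3228 kJ/s.
Profitability of large mussels: 19.2/43.3 = 0.4434 kJ/s.
0.4434 > 0.3228, so adding large mussels raises the average — include it.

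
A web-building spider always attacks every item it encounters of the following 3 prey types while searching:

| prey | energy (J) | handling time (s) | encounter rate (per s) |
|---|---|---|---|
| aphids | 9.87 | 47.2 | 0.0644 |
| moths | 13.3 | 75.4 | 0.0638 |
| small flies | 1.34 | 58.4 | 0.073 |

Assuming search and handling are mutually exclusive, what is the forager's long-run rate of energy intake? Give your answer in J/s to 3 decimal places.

R = (0.0644×9.87 + 0.0638×13.3 + 0.073×1.34) / (1 + 0.0644×47.2 + 0.0638×75.4 + 0.073×58.4) = 1.582/13.11 = 0.1206 J/s.

0.121 J/s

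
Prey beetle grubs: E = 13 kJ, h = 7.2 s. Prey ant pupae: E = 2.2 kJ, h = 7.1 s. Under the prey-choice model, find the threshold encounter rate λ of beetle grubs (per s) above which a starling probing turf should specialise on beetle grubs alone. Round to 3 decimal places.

0.029 per s

The zero-one rule: include ant pupae iff E₂/h₂ > λE₁/(1+λh₁). Equality gives the switch point.
λE₁h₂ = E₂ + λE₂h₁ ⇒ λ = E₂/(E₁h₂ − E₂h₁) = 2.2/(92.3 − 15.84) = 0.02877 per s.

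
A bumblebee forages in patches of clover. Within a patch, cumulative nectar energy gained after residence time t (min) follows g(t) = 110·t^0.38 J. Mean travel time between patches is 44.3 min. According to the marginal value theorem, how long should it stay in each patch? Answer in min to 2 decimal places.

Maximise g(t)/(T+t): set derivative to zero → g'(t)(T+t) = g(t).
g'(t) = 0.38·110·t^-0.62. Setting 0.38·110·t^-0.62 = 110·t^0.38/(44.3+t) gives 0.38(44.3+t) = t, so 0.62·t = 0.38×44.3.
t* = 0.38×44.3/0.62 = 27.15 min.

27.15 min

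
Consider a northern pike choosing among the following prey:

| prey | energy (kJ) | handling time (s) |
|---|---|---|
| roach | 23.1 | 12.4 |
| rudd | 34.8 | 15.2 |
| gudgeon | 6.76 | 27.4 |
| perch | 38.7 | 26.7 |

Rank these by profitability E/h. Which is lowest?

gudgeon

In descending order of E/h:
rudd: 34.8/15.2 = 2.29 kJ/s
roach: 23.1/12.4 = 1.86 kJ/s
perch: 38.7/26.7 = 1.45 kJ/s
gudgeon: 6.76/27.4 = 0.247 kJ/s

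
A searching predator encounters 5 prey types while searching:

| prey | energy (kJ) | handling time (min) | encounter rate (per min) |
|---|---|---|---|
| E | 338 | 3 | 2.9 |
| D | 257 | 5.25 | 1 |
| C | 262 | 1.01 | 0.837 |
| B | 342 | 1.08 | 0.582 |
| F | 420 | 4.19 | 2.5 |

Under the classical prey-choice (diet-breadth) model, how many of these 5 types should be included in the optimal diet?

2

Profitabilities (E/h, kJ/min): B 317, C 259, E 113, F 100, D 49. Add prey in this order while the next type's profitability exceeds the intake rate on those already taken.
Rate on top 1: 122.2. C: 259 > 122.2 → include.
Rate on top 2: 169.1. E: 113 < 169.1 → exclude; stop.
Optimal diet: B, C — 2 of 5 types.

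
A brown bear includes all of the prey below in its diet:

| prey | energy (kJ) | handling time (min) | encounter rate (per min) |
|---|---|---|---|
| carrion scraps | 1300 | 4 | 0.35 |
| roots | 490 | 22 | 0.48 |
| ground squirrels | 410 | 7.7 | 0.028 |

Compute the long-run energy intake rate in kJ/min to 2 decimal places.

53.26 kJ/min

Energy encountered per unit search time: 0.35×1300 + 0.48×490 + 0.028×410 = 701.7 kJ/min.
Handling time per unit search time: 0.35×4 + 0.48×22 + 0.028×7.7 = 12.18.
Rate = 701.7/(1 + 12.18) = 53.26 kJ/min.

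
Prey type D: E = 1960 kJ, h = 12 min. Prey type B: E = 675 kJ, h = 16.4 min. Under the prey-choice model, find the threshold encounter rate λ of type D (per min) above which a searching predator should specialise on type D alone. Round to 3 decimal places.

0.028 per min

Drop type B once their profitability E₂/h₂ falls below the rate achievable on type D alone: E₂/h₂ = λE₁/(1 + λh₁).
Solve for λ: λE₁h₂ = E₂(1 + λh₁) → λ(E₁h₂ − E₂h₁) = E₂ → λ = E₂/(E₁h₂ − E₂h₁).
λ = 675/(1960×16.4 − 675×12) = 675/2.404e+04 = 0.02807 per min.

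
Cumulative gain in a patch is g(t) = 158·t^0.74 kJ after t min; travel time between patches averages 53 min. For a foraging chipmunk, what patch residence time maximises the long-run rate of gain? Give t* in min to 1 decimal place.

150.8 min

Maximise g(t)/(T+t): set derivative to zero → g'(t)(T+t) = g(t).
g'(t) = 0.74·158·t^-0.26. Setting 0.74·158·t^-0.26 = 158·t^0.74/(53+t) gives 0.74(53+t) = t, so 0.26·t = 0.74×53.
t* = 0.74×53/0.26 = 150.8 min.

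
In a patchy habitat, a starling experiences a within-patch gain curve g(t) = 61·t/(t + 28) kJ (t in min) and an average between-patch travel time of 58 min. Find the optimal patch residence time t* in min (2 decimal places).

Optimal t* satisfies g'(t*) = g(t*)/(T + t*).
g'(t) = 61·28/(t + 28)². Setting 61·28/(t+28)² = 61t/[(t+28)(58+t)] gives 28(58+t) = t(t+28), so t² = 28×58 = 1624.
t* = √1624 = 40.3 min.

40.30 min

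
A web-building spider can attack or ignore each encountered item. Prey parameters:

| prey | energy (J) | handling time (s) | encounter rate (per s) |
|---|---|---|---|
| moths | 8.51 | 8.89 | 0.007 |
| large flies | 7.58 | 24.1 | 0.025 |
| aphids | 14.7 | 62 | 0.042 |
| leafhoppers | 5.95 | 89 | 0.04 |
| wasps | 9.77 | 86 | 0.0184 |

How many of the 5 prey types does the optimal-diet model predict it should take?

3

E/h in descending order: moths 0.957, large flies 0.315, aphids 0.237, wasps 0.114, leafhoppers 0.0669 J/s. The optimal diet is the largest prefix of this list for which every included type satisfies E_i/h_i > R on the types above it.
Rate on top 1: 0.05608. large flies: 0.315 > 0.05608 → include.
Rate on top 2: 0.1496. aphids: 0.237 > 0.1496 → include.
Rate on top 3: 0.203. wasps: 0.114 < 0.203 → exclude; stop.
Optimal diet: moths, large flies, aphids — 3 of 5 types.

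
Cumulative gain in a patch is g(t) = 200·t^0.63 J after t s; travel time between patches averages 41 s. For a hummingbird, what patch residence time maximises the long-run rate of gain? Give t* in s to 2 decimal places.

69.81 s

Maximise g(t)/(T+t): set derivative to zero → g'(t)(T+t) = g(t).
g'(t) = 0.63·200·t^-0.37. Setting 0.63·200·t^-0.37 = 200·t^0.63/(41+t) gives 0.63(41+t) = t, so 0.37·t = 0.63×41.
t* = 0.63×41/0.37 = 69.81 s.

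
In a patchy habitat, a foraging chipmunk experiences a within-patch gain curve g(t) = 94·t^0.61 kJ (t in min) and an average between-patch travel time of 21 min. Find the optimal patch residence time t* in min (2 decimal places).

Optimal t* satisfies g'(t*) = g(t*)/(T + t*).
g'(t) = 0.61·94·t^-0.39. Setting 0.61·94·t^-0.39 = 94·t^0.61/(21+t) gives 0.61(21+t) = t, so 0.39·t = 0.61×21.
t* = 0.61×21/0.39 = 32.85 min.

32.85 min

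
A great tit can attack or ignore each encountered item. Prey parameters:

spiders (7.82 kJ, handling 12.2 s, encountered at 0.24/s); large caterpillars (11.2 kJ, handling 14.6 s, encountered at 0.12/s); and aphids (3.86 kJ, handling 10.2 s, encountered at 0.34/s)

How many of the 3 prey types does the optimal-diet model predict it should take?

2

E/h in descending order: large caterpillars 0.767, spiders 0.641, aphids 0.378 kJ/s. The optimal diet is the largest prefix of this list for which every included type satisfies E_i/h_i > R on the types above it.
Rate on top 1: 0.4884. spiders: 0.641 > 0.4884 → include.
Rate on top 2: 0.567. aphids: 0.378 < 0.567 → exclude; stop.
Optimal diet: large caterpillars, spiders — 2 of 3 types.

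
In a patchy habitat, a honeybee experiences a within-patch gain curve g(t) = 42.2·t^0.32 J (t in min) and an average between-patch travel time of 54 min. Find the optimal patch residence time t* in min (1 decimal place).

Optimal t* satisfies g'(t*) = g(t*)/(T + t*).
g'(t) = 0.32·42.2·t^-0.68. Setting 0.32·42.2·t^-0.68 = 42.2·t^0.32/(54+t) gives 0.32(54+t) = t, so 0.68·t = 0.32×54.
t* = 0.32×54/0.68 = 25.41 min.

25.4 min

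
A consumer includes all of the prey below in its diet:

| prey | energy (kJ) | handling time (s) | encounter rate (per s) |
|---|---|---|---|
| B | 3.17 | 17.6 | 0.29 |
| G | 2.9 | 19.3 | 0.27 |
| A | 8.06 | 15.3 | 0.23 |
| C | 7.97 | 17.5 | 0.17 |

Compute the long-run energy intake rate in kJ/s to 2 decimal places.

R = Σλ_iE_i / (1 + Σλ_ih_i)
Numerator: 0.29×3.17 + 0.27×2.9 + 0.23×8.06 + 0.17×7.97 = 4.911
Denominator: 1 + 0.29×17.6 + 0.27×19.3 + 0.23×15.3 + 0.17×17.5 = 17.81
R = 4.911/17.81 = 0.2758 kJ/s

0.28 kJ/s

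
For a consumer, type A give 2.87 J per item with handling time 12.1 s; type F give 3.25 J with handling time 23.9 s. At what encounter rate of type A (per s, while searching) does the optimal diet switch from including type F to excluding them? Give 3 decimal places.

At the threshold, the rate on type A alone equals the profitability of type F: λ·2.87/(1 + λ·12.1) = 3.25/23.9 = 0.136.
Rearranging, λ(2.87 − 0.136×12.1) = 0.136, so λ = 0.136/1.225 = 0.111 per s.

0.111 per s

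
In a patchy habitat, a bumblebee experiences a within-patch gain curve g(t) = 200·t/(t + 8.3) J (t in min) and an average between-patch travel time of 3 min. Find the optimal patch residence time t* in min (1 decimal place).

Optimal t* satisfies g'(t*) = g(t*)/(T + t*).
g'(t) = 200·8.3/(t + 8.3)². Setting 200·8.3/(t+8.3)² = 200t/[(t+8.3)(3+t)] gives 8.3(3+t) = t(t+8.3), so t² = 8.3×3 = 24.9.
t* = √24.9 = 4.99 min.

5.0 min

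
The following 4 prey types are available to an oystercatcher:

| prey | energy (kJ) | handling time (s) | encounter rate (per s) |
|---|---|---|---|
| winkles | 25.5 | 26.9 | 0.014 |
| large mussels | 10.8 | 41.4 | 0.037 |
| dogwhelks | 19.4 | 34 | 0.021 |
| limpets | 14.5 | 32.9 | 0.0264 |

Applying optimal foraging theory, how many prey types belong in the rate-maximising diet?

Profitabilities (E/h, kJ/s): winkles 0.948, dogwhelks 0.571, limpets 0.441, large mussels 0.261. Add prey in this order while the next type's profitability exceeds the intake rate on those already taken.
Rate on top 1: 0.2593. dogwhelks: 0.571 > 0.2593 → include.
Rate on top 2: 0.3656. limpets: 0.441 > 0.3656 → include.
Rate on top 3: 0.3877. large mussels: 0.261 < 0.3877 → exclude; stop.
Optimal diet: winkles, dogwhelks, limpets — 3 of 4 types.

3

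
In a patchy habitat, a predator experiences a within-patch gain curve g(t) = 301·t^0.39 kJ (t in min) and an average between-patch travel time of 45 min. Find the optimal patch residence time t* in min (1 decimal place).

Maximise g(t)/(T+t): set derivative to zero → g'(t)(T+t) = g(t).
g'(t) = 0.39·301·t^-0.61. Setting 0.39·301·t^-0.61 = 301·t^0.39/(45+t) gives 0.39(45+t) = t, so 0.61·t = 0.39×45.
t* = 0.39×45/0.61 = 28.77 min.

28.8 min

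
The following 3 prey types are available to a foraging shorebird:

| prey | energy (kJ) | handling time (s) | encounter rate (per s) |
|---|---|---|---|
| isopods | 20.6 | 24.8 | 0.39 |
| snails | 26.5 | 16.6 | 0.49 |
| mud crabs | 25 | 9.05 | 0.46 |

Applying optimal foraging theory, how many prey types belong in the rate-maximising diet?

Rank by E/h (kJ/s): mud crabs 2.76, snails 1.6, isopods 0.831. Include each in turn until the next type's E/h falls below the running intake rate.
Rate on top 1: 2.227. snails: 1.6 < 2.227 → exclude; stop.
Optimal diet: mud crabs — 1 of 3 types.

1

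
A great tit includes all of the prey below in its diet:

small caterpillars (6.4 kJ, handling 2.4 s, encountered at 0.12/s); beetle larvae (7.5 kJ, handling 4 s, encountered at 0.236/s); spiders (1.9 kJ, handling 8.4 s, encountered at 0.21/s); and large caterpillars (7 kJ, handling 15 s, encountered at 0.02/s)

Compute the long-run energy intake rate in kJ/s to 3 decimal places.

0.716 kJ/s

R = Σλ_iE_i / (1 + Σλ_ih_i)
Numerator: 0.12×6.4 + 0.236×7.5 + 0.21×1.9 + 0.02×7 = 3.077
Denominator: 1 + 0.12×2.4 + 0.236×4 + 0.21×8.4 + 0.02×15 = 4.296
R = 3.077/4.296 = 0.7162 kJ/s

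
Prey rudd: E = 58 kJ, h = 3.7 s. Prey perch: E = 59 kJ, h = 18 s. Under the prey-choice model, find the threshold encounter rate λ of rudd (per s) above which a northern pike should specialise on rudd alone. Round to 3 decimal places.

The zero-one rule: include perch iff E₂/h₂ > λE₁/(1+λh₁). Equality gives the switch point.
λE₁h₂ = E₂ + λE₂h₁ ⇒ λ = E₂/(E₁h₂ − E₂h₁) = 59/(1044 − 218.3) = 0.07145 per s.

0.071 per s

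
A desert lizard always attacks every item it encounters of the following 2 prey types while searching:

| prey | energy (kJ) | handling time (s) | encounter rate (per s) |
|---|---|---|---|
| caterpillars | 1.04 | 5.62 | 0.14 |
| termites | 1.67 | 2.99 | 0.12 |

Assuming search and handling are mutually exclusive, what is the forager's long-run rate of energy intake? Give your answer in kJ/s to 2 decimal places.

R = Σλ_iE_i / (1 + Σλ_ih_i)
Numerator: 0.14×1.04 + 0.12×1.67 = 0.346
Denominator: 1 + 0.14×5.62 + 0.12×2.99 = 2.146
R = 0.346/2.146 = 0.1613 kJ/s

0.16 kJ/s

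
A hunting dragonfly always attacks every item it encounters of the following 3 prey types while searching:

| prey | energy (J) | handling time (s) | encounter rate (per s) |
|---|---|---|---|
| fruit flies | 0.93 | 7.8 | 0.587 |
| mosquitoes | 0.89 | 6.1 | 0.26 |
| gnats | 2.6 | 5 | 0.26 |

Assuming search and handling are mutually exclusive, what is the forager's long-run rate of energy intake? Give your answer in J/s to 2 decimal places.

R = (0.587×0.93 + 0.26×0.89 + 0.26×2.6) / (1 + 0.587×7.8 + 0.26×6.1 + 0.26×5) = 1.453/8.465 = 0.1717 J/s.

0.17 J/s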